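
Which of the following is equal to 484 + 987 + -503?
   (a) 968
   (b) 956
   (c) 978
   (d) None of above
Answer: a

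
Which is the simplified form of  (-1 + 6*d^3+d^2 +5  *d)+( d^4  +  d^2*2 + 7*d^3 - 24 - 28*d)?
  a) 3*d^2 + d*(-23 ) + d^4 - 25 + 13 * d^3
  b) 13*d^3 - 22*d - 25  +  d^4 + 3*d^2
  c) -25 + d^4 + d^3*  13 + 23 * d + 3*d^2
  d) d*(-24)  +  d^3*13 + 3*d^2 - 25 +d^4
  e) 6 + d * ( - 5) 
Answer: a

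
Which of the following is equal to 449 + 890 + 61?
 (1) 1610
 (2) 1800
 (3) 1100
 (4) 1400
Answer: 4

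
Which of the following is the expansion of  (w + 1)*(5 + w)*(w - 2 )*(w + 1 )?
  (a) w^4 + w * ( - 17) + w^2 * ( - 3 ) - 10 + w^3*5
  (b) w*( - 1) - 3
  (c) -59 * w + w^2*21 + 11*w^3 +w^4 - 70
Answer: a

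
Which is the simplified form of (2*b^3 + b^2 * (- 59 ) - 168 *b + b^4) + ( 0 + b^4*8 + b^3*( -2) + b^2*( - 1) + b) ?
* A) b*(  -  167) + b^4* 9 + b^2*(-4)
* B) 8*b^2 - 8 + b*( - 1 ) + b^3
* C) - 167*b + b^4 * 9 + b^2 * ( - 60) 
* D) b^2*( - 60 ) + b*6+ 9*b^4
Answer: C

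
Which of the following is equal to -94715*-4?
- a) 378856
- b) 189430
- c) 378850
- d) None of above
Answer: d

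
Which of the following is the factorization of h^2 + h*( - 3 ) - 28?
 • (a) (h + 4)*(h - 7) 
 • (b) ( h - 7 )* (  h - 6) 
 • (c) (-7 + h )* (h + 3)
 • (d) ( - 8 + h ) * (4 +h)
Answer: a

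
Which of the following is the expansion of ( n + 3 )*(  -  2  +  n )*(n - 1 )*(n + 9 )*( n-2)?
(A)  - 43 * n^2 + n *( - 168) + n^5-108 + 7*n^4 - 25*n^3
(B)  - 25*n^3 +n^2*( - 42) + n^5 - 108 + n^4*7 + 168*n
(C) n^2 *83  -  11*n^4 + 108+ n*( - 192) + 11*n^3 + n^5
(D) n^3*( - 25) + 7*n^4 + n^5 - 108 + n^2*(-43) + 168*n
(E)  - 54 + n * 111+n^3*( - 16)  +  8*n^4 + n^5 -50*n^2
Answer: D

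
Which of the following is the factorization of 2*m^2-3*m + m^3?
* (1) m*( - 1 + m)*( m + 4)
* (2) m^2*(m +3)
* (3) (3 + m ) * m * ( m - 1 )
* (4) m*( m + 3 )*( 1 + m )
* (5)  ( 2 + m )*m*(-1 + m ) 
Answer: 3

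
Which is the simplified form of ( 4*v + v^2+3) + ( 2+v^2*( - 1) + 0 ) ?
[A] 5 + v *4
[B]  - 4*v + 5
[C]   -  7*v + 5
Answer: A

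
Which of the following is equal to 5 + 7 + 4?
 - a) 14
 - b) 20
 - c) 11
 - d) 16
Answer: d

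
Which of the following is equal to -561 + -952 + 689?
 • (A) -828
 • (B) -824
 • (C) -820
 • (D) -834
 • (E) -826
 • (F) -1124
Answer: B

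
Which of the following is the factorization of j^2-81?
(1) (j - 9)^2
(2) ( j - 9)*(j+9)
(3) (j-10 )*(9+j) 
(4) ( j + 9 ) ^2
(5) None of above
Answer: 2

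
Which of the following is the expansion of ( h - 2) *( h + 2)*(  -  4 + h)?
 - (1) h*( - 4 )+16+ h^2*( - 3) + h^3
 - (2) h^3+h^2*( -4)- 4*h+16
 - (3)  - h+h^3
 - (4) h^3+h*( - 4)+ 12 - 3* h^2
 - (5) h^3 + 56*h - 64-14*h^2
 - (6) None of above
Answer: 2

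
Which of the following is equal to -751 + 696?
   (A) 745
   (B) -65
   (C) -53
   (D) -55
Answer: D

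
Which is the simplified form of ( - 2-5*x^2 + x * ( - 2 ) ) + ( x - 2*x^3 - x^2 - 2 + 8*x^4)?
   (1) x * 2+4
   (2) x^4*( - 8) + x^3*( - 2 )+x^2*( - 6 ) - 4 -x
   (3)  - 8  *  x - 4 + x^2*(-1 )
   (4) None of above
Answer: 4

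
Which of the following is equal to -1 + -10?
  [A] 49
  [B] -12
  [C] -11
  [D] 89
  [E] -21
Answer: C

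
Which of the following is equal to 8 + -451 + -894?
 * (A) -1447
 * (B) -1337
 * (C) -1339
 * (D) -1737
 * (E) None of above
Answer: B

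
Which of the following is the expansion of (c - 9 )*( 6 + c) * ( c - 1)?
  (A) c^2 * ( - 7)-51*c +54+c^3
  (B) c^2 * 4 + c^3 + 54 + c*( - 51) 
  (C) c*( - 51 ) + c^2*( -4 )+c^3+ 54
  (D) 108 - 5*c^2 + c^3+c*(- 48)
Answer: C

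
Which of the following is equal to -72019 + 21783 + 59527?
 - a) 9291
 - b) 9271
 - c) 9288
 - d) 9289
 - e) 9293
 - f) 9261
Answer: a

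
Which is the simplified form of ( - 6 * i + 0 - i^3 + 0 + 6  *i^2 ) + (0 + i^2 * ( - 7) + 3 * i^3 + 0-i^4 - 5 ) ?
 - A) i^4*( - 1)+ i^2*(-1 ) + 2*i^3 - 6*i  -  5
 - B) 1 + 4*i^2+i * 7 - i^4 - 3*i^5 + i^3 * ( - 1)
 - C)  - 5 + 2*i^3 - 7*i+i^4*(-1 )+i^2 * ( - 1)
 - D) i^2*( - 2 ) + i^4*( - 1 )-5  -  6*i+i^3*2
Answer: A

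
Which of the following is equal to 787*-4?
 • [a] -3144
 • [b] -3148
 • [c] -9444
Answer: b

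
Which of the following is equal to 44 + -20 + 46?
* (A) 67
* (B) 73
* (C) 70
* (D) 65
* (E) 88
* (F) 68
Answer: C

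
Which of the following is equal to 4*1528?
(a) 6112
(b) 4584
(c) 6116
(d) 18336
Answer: a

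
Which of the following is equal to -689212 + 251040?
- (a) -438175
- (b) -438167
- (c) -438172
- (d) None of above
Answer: c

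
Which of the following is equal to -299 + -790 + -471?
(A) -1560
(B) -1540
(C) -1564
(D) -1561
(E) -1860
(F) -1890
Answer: A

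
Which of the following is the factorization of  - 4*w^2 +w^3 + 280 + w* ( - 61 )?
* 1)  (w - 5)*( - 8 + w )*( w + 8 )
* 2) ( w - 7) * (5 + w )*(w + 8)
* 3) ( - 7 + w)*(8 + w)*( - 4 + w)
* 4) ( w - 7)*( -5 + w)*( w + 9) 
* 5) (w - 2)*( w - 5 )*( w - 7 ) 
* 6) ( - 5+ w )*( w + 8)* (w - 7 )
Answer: 6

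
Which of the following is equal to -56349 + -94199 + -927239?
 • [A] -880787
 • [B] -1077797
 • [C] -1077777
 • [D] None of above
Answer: D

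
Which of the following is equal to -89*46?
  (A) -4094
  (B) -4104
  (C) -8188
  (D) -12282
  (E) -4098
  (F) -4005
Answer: A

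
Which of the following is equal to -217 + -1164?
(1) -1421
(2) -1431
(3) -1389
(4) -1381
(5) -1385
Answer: 4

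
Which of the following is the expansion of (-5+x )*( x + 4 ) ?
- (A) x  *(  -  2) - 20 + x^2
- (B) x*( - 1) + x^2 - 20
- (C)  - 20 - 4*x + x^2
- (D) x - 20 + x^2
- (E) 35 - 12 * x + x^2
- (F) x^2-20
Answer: B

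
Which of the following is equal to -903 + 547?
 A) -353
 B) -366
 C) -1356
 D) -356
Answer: D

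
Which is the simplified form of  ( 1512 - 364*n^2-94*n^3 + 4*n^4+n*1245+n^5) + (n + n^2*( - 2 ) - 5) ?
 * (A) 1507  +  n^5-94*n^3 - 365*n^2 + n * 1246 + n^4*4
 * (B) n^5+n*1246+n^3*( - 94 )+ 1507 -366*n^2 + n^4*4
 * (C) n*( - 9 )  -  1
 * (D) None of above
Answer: B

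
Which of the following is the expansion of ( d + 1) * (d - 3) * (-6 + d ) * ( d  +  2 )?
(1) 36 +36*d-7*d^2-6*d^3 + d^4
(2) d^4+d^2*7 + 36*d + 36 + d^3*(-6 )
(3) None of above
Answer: 1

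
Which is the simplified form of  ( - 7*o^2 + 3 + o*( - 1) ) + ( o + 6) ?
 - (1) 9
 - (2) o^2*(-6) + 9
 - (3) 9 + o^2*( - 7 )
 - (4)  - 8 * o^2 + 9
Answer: 3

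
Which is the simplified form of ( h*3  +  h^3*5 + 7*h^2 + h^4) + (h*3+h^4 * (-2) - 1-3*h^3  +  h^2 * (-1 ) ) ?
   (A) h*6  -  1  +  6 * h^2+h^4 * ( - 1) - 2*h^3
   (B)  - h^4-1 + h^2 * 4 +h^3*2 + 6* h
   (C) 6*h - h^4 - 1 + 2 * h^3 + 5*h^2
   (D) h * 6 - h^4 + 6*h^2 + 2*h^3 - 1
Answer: D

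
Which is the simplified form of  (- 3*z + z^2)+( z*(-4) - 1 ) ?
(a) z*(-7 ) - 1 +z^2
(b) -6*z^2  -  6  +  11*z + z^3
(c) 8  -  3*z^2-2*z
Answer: a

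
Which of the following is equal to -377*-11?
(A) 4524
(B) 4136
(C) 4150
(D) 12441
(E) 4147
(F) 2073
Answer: E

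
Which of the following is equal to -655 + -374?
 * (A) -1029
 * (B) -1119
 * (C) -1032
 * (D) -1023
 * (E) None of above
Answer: A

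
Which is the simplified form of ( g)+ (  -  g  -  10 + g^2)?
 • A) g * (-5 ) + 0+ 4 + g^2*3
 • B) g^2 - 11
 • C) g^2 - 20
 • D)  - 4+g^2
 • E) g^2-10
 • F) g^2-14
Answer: E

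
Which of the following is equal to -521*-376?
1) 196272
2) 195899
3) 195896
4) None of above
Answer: 3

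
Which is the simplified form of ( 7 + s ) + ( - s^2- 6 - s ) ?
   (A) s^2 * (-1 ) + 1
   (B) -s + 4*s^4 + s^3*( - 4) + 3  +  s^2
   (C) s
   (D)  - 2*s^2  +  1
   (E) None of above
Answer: A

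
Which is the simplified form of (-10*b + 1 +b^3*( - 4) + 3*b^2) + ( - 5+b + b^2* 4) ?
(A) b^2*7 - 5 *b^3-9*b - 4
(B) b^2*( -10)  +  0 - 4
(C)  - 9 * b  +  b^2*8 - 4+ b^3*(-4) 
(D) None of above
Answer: D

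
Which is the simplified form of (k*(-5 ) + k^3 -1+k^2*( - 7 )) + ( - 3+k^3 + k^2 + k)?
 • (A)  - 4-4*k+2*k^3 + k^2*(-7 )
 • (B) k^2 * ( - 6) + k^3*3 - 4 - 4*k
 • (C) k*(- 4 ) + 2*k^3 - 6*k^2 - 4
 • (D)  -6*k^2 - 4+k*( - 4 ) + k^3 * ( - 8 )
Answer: C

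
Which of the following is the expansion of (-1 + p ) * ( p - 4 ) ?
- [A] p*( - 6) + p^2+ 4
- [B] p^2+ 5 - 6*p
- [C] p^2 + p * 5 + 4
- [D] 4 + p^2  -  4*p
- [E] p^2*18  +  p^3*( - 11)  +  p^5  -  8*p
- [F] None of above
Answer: F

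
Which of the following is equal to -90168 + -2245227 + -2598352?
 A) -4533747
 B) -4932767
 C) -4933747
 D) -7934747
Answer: C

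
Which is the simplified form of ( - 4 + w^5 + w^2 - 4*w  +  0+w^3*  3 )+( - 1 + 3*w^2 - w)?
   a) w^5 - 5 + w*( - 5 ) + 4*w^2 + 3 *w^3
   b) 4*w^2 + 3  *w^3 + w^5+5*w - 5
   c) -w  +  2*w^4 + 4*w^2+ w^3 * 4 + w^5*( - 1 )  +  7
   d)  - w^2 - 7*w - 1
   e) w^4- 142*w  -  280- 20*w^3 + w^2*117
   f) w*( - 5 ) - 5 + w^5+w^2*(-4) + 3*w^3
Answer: a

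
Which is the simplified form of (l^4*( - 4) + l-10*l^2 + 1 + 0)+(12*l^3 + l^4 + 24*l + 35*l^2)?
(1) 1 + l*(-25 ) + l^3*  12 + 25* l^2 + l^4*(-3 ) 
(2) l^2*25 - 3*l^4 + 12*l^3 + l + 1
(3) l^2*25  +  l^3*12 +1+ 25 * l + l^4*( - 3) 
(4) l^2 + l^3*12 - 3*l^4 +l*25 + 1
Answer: 3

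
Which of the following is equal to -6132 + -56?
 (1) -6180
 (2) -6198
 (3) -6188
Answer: 3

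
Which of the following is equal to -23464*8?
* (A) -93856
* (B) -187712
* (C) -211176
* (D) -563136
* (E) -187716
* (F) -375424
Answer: B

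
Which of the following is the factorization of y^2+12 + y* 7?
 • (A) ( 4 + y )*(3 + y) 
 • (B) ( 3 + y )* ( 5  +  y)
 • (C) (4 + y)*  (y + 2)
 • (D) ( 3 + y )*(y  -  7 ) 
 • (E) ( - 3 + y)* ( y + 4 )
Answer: A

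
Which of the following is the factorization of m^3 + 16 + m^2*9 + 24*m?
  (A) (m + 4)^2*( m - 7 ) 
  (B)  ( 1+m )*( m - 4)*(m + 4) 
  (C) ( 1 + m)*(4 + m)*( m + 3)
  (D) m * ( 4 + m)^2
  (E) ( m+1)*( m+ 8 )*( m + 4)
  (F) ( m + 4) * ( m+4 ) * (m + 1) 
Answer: F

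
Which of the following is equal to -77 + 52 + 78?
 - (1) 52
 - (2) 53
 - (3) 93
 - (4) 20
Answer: 2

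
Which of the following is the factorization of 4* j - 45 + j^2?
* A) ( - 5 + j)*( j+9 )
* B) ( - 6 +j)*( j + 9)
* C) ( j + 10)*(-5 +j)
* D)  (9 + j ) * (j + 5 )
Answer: A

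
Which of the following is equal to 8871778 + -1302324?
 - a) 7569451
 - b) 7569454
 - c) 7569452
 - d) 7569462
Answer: b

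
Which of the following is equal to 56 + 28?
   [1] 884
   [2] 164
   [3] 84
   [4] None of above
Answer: 3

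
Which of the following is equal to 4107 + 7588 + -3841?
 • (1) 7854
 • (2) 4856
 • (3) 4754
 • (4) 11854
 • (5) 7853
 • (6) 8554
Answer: 1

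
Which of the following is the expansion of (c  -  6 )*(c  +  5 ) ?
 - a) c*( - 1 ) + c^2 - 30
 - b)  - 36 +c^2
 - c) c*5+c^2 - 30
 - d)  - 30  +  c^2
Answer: a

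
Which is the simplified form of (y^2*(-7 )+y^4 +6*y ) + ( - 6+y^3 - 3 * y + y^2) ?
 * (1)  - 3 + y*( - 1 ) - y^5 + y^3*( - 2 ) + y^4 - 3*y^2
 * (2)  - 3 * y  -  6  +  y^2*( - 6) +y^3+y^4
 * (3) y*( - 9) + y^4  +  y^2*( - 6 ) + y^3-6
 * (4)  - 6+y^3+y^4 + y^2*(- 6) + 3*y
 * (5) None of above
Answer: 4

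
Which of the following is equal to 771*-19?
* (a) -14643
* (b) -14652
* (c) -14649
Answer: c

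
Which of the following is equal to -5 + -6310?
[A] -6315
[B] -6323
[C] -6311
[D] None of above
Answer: A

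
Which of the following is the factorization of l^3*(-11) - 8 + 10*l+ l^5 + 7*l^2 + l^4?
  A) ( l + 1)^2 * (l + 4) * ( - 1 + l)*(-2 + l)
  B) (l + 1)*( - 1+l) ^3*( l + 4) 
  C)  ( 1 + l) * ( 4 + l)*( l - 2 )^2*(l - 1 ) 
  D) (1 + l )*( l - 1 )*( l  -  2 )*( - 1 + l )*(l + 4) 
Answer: D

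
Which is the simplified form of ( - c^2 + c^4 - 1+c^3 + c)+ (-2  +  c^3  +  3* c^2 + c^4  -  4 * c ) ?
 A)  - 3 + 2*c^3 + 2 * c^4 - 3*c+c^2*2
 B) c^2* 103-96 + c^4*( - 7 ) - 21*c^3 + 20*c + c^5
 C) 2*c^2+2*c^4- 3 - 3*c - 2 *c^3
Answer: A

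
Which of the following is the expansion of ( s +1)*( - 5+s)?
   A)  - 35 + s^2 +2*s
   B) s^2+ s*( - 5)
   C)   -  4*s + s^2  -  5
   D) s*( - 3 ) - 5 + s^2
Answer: C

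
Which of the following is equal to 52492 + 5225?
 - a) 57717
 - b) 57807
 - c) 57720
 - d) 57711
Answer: a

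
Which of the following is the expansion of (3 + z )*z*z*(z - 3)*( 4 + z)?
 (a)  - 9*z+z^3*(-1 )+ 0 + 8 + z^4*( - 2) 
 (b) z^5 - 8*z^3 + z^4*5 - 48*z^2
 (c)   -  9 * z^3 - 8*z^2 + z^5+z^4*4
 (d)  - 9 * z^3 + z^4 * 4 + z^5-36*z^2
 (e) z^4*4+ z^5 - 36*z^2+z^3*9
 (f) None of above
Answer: d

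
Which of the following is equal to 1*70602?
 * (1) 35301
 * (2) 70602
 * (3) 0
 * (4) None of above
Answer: 2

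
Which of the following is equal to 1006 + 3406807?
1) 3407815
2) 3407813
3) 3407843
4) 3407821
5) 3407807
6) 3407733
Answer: 2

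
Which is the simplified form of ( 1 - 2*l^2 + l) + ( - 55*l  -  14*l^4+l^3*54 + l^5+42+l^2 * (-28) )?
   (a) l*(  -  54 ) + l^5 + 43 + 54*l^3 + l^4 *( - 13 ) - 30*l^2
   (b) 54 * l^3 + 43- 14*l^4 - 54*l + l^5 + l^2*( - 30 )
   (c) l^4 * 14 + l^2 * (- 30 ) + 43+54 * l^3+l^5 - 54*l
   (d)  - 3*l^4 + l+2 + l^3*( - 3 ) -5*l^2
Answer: b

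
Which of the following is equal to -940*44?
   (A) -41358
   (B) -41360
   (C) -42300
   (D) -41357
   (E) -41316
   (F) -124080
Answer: B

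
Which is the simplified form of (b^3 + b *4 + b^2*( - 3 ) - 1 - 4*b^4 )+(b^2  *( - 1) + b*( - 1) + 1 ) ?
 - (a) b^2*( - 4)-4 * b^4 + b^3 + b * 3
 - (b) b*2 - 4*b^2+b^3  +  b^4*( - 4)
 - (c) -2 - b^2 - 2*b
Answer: a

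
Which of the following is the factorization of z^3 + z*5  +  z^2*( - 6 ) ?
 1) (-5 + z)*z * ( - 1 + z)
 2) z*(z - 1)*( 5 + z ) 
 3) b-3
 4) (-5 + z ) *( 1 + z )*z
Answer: 1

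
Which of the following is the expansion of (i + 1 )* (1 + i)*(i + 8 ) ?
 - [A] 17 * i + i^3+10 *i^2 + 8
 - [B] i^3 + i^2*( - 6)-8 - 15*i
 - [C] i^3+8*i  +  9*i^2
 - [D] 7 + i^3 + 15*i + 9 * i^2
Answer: A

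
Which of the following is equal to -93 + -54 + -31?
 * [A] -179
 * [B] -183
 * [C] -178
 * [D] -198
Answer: C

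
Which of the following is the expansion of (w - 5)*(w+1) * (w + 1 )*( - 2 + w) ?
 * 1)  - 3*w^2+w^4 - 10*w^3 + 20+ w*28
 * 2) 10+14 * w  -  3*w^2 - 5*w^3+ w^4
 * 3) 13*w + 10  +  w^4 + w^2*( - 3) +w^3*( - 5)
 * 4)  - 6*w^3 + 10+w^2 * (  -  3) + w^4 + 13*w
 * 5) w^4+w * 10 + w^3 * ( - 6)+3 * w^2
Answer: 3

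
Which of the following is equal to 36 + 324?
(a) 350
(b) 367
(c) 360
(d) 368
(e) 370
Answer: c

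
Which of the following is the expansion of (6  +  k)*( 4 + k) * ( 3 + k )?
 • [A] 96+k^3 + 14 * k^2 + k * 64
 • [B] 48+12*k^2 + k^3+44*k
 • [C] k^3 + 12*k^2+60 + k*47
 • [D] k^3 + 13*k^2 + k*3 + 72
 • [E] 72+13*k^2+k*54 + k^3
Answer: E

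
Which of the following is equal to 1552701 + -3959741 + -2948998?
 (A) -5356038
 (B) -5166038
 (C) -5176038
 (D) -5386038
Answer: A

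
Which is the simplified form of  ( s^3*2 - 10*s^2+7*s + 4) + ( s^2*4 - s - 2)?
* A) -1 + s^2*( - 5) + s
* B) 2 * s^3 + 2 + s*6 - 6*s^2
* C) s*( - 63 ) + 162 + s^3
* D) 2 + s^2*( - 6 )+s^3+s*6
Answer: B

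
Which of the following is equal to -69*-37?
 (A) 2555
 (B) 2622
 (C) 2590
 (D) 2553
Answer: D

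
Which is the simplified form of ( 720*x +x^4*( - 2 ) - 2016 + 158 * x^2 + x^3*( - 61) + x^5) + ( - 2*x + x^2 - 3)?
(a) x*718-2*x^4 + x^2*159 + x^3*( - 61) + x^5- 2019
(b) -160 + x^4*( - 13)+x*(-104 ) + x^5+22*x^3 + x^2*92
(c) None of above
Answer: a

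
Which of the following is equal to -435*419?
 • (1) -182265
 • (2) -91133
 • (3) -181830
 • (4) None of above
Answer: 1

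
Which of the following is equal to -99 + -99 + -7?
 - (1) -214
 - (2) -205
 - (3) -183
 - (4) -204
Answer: 2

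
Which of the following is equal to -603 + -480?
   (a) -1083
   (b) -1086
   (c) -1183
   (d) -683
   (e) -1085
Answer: a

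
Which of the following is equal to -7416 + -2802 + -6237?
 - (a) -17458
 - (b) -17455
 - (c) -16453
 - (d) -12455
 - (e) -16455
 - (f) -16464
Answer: e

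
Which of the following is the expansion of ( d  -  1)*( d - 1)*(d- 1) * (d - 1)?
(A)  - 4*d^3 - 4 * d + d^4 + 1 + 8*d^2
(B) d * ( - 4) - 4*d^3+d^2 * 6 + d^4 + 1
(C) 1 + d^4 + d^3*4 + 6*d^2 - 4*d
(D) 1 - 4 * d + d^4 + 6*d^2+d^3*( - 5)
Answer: B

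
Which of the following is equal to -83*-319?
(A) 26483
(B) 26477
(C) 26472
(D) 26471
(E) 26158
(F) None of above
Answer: B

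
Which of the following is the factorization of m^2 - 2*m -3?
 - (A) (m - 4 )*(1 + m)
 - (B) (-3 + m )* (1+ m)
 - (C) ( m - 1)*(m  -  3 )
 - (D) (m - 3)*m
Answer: B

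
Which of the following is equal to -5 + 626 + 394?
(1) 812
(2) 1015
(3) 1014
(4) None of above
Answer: 2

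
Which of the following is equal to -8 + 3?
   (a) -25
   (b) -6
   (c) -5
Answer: c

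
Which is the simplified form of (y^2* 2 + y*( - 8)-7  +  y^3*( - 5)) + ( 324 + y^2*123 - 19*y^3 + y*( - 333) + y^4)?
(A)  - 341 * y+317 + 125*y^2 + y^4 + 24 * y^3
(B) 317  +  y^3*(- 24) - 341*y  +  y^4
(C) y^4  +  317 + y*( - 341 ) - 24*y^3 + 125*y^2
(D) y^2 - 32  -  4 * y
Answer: C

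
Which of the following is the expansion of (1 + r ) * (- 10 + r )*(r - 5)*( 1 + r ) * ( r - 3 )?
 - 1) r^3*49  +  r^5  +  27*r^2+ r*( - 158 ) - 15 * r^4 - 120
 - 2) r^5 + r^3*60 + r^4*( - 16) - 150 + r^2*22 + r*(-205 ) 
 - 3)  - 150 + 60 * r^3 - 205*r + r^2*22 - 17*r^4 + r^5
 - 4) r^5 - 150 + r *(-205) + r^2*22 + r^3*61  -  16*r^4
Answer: 2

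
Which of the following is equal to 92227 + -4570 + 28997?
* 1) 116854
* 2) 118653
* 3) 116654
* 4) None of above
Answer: 3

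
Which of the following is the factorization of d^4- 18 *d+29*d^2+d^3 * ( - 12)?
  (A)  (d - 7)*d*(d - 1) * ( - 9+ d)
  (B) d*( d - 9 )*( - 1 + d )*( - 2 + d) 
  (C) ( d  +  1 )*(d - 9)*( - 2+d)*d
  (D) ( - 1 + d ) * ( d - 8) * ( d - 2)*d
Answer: B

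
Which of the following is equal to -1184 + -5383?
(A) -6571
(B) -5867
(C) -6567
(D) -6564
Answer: C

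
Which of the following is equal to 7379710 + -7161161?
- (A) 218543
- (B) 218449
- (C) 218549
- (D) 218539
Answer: C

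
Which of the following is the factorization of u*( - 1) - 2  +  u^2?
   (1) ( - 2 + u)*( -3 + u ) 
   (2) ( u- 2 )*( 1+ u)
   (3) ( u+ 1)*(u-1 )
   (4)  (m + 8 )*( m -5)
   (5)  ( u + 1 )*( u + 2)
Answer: 2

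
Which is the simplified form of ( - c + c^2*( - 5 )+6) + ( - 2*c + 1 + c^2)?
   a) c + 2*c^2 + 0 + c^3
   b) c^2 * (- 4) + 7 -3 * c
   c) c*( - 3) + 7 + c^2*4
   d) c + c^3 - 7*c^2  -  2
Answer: b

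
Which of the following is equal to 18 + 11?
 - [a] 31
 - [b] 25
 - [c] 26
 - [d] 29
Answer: d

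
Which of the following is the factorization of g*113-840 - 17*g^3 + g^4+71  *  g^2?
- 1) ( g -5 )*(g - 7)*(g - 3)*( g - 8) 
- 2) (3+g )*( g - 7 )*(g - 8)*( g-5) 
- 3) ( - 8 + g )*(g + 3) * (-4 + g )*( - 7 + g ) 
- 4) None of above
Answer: 2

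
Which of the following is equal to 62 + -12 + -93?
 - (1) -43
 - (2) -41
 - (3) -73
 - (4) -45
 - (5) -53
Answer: 1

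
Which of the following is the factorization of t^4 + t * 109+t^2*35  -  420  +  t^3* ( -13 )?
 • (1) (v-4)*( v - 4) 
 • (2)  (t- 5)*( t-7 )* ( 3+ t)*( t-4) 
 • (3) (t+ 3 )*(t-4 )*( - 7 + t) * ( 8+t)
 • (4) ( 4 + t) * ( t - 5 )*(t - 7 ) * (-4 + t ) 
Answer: 2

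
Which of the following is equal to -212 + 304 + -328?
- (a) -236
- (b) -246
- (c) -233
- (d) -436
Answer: a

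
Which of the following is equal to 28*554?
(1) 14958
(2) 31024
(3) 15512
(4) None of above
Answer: 3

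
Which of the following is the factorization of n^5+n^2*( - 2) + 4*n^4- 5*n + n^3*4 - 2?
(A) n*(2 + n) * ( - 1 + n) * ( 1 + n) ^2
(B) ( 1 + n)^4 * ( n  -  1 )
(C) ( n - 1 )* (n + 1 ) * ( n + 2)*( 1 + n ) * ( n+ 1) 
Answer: C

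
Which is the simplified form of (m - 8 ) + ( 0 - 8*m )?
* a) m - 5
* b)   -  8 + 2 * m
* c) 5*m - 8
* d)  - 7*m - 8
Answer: d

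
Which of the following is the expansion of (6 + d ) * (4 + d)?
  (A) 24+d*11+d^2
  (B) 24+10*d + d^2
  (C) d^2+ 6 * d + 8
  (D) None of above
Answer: B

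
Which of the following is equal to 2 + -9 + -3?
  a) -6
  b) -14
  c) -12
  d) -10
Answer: d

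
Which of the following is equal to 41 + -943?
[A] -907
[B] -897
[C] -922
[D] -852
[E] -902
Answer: E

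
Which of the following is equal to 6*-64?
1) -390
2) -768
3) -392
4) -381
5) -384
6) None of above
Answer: 5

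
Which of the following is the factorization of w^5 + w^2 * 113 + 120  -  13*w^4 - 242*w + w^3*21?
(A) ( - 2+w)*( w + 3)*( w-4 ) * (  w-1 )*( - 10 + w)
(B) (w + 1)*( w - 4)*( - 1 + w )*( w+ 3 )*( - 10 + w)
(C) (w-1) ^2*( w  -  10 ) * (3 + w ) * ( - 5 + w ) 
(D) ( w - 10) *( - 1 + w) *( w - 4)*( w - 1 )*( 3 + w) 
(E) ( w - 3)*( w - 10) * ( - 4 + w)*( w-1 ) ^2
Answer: D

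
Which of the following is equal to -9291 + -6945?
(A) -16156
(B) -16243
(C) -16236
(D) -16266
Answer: C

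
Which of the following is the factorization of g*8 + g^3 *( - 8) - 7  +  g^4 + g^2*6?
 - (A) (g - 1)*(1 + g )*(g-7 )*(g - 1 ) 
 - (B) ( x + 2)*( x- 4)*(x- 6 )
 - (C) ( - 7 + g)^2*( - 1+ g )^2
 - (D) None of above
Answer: A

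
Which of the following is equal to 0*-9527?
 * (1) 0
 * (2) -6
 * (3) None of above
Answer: 1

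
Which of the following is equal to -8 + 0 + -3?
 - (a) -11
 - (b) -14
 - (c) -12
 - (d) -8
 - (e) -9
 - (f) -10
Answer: a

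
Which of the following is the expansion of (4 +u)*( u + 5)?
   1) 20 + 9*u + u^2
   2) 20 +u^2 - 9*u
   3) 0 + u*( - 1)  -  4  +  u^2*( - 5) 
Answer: 1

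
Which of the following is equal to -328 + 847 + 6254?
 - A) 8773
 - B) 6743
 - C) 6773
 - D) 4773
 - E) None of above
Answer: C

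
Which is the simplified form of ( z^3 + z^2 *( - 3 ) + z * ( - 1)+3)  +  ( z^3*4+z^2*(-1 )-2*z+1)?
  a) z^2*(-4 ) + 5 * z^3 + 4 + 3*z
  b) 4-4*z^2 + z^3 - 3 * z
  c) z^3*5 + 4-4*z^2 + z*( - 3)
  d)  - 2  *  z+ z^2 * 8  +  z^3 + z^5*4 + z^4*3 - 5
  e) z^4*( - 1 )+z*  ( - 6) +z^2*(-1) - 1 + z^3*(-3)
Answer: c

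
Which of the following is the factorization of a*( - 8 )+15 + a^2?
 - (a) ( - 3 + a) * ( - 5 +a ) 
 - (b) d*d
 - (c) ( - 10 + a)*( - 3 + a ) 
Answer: a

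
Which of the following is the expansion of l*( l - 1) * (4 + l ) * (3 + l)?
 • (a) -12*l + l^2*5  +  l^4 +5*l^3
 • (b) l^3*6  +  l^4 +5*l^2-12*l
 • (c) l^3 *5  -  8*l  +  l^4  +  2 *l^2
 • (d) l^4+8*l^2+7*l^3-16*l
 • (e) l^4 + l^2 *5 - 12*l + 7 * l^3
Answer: b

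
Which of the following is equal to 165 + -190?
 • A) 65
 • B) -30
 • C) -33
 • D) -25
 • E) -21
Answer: D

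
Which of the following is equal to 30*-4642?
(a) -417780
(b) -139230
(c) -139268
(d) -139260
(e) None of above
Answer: d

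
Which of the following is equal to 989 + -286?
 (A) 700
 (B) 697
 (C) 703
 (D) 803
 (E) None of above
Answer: C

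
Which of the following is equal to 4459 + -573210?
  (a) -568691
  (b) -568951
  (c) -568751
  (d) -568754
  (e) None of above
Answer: c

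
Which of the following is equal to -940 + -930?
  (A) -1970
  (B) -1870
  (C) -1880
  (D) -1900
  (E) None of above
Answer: B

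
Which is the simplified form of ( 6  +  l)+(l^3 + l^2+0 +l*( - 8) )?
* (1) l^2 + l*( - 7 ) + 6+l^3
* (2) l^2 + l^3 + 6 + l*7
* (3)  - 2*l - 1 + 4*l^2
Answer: 1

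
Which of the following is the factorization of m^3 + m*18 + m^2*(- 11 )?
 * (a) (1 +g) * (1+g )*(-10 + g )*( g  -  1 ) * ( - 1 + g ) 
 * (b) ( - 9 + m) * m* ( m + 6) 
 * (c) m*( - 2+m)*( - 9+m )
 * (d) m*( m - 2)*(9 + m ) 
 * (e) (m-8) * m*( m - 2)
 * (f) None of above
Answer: c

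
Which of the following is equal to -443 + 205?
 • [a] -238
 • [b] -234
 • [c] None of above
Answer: a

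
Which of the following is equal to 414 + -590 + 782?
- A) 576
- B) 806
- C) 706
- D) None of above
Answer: D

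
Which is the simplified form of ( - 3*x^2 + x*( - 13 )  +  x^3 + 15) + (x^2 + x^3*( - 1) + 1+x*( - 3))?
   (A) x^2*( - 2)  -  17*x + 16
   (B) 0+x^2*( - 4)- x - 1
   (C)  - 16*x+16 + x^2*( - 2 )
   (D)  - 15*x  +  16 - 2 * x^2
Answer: C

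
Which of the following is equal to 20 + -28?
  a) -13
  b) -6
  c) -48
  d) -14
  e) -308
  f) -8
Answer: f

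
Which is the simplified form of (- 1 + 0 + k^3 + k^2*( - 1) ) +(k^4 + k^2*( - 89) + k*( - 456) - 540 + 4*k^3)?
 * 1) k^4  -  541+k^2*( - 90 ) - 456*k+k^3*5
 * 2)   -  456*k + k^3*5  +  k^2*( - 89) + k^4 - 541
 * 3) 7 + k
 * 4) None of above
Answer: 1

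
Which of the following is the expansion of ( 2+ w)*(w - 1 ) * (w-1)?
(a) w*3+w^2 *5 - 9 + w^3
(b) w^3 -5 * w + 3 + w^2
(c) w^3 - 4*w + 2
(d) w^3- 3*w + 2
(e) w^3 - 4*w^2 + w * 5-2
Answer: d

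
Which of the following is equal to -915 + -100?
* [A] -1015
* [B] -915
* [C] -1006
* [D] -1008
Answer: A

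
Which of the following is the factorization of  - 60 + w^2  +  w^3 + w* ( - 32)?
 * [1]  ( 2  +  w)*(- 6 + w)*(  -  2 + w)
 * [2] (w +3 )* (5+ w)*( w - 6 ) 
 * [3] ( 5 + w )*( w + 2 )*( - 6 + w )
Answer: 3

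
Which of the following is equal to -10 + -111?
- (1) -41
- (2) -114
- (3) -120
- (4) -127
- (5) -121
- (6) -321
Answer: 5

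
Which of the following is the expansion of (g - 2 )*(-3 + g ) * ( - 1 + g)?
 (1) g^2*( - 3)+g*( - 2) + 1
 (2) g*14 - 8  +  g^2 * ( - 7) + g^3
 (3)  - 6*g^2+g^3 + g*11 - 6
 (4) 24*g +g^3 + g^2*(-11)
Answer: 3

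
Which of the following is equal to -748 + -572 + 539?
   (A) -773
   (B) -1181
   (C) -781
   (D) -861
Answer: C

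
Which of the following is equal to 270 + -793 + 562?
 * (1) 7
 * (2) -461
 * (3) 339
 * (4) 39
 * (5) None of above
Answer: 4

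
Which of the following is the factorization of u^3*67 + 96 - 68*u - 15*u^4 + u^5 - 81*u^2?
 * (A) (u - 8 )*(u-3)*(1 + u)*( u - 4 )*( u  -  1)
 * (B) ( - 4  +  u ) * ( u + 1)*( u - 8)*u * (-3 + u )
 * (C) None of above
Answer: A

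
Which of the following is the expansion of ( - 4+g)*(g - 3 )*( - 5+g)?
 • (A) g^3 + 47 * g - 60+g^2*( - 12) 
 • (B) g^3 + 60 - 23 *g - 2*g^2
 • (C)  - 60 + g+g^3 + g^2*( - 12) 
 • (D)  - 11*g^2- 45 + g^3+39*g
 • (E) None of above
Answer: A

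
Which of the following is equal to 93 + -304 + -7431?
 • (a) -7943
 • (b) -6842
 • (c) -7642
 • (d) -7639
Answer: c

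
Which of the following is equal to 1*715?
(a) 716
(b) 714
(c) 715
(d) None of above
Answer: c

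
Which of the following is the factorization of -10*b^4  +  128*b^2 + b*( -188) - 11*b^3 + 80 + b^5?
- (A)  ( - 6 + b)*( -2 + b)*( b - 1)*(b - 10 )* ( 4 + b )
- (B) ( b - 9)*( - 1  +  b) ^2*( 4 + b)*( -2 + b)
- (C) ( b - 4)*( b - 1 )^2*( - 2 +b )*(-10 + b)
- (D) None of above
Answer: D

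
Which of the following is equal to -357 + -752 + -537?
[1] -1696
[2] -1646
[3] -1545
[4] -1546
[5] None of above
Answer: 2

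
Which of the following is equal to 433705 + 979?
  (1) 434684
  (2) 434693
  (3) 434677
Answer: 1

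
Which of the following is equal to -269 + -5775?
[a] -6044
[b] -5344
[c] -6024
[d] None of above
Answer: a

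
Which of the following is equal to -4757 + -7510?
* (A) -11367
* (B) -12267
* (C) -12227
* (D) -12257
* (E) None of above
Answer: B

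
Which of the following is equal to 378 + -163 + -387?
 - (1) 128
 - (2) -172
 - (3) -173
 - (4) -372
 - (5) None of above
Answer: 2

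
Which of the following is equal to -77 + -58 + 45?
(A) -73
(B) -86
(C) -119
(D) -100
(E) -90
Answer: E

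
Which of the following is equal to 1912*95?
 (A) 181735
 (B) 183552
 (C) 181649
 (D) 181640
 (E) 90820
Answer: D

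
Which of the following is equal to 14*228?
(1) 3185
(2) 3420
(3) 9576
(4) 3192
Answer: 4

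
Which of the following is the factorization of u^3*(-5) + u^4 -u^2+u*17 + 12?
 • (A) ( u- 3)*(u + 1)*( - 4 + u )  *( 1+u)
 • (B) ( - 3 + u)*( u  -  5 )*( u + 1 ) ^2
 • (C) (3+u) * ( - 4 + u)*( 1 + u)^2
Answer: A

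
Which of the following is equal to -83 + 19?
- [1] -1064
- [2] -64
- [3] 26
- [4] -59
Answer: 2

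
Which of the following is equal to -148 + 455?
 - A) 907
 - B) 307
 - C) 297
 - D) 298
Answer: B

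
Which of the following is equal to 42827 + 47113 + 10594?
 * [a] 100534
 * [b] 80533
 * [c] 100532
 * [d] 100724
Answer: a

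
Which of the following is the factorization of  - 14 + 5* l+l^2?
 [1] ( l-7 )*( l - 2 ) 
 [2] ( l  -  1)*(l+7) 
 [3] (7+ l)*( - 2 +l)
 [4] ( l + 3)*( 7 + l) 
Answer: 3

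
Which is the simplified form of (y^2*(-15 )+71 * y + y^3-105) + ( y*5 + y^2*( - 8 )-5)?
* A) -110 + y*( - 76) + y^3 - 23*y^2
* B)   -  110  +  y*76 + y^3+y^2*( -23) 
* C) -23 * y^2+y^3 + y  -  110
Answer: B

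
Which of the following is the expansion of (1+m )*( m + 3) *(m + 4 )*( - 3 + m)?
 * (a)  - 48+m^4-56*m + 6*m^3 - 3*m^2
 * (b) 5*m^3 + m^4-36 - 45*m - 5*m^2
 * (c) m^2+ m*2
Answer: b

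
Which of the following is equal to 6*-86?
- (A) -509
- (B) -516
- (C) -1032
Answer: B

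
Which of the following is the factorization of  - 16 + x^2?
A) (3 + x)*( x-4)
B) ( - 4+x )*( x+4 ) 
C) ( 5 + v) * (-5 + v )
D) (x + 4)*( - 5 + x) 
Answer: B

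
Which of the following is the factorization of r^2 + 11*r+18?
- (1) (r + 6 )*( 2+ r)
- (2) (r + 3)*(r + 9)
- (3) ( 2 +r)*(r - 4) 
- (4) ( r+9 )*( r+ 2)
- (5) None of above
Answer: 4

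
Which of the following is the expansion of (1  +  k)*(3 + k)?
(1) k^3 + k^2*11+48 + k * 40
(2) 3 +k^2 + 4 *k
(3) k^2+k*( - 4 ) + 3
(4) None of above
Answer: 2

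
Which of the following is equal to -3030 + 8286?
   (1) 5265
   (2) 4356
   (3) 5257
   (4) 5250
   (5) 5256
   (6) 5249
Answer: 5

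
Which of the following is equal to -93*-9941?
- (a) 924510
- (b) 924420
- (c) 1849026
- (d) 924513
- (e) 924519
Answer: d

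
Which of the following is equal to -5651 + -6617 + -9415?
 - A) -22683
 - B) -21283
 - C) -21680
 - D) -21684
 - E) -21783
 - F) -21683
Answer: F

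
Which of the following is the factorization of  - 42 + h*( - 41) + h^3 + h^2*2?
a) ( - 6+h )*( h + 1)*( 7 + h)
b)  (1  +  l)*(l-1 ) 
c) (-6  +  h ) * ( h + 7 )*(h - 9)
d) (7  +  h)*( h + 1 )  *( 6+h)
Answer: a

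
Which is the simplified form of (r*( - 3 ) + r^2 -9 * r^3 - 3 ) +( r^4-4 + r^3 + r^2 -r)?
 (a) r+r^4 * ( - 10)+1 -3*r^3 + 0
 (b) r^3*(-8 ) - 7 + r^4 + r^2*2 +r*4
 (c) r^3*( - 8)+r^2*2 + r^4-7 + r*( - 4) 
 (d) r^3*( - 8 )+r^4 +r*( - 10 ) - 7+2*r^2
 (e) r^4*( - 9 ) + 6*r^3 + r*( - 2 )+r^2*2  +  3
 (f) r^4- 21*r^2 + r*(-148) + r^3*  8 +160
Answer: c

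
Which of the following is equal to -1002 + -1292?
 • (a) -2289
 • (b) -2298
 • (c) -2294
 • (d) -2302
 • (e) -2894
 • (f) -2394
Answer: c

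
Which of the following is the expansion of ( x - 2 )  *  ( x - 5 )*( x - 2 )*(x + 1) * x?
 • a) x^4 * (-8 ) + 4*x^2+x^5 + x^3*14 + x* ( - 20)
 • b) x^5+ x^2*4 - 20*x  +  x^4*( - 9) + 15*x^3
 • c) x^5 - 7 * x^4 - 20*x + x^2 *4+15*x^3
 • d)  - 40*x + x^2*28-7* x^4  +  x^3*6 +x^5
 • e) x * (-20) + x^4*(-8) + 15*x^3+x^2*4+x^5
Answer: e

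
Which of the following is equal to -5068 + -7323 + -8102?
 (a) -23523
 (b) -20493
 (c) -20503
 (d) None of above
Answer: b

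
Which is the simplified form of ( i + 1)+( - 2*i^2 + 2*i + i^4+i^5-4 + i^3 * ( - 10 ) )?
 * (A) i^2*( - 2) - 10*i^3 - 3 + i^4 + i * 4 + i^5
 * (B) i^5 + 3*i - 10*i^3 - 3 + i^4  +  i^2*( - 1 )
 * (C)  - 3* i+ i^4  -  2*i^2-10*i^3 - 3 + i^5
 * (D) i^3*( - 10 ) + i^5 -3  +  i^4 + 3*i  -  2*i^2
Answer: D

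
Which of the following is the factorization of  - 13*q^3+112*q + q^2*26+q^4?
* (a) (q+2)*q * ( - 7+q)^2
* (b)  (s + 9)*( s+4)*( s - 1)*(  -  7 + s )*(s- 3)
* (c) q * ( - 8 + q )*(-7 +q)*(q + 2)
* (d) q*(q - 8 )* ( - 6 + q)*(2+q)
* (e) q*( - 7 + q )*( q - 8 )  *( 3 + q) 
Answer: c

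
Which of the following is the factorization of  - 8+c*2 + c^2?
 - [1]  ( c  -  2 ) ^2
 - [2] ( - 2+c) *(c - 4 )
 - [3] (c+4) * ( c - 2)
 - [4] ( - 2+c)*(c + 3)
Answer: 3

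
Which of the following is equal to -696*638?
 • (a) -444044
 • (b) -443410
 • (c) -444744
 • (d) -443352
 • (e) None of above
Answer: e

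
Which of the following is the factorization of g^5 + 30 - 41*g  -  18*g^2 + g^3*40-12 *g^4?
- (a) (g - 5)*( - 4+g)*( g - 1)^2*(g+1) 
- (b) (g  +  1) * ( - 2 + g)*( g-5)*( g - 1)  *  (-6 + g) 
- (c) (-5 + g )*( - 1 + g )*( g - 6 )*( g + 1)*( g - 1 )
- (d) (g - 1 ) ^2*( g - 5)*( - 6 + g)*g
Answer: c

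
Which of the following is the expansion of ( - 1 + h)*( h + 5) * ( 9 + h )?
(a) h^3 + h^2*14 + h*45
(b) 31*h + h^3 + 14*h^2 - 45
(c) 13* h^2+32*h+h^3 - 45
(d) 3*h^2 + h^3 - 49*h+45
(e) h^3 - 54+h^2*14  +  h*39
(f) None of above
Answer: f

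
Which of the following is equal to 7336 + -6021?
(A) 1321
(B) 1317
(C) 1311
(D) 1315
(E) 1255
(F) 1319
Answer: D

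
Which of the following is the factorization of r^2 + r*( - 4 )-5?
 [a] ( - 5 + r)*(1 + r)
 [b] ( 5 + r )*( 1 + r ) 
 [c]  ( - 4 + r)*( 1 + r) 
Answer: a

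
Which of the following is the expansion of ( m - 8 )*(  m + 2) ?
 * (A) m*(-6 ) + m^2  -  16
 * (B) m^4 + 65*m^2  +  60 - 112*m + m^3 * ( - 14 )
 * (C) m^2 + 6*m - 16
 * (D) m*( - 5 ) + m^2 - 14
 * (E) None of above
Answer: A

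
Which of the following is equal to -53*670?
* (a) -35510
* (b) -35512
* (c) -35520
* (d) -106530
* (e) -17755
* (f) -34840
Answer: a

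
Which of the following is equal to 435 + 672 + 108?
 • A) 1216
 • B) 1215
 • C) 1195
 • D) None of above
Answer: B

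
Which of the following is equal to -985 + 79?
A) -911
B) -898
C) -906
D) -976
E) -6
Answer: C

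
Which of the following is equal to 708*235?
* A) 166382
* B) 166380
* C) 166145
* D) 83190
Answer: B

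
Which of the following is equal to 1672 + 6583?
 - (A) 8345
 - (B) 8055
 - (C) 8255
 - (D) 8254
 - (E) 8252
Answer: C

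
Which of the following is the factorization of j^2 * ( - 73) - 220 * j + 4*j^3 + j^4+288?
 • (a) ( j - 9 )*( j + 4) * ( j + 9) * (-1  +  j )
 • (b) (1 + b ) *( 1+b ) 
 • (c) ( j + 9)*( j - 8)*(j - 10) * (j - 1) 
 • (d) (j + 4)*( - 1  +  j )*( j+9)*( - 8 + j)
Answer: d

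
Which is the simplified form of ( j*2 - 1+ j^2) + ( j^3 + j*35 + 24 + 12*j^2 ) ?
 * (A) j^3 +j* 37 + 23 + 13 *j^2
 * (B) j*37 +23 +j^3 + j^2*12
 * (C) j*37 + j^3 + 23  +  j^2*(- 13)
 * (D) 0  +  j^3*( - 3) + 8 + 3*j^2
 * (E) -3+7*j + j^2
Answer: A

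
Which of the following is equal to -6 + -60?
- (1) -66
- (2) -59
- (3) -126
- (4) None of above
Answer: 1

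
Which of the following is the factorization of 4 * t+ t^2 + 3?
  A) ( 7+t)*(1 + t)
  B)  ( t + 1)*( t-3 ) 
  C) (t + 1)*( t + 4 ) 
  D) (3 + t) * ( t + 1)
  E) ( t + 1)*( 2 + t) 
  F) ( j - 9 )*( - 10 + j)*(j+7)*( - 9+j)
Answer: D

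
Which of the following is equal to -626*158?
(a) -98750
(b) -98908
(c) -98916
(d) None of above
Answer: b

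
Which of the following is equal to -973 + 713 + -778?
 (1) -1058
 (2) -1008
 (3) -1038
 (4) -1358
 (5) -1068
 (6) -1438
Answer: 3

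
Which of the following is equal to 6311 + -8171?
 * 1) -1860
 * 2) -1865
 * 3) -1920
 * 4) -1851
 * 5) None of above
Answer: 1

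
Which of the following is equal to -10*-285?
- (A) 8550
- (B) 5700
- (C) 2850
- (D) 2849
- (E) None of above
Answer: C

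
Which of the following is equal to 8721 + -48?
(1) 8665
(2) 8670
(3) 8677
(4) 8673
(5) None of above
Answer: 4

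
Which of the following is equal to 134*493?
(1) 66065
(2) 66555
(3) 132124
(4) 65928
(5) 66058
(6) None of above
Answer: 6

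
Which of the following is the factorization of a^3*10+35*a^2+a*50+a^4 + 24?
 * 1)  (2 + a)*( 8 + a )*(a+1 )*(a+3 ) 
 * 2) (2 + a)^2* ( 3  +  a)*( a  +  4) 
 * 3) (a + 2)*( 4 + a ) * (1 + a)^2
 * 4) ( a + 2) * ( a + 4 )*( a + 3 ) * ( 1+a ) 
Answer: 4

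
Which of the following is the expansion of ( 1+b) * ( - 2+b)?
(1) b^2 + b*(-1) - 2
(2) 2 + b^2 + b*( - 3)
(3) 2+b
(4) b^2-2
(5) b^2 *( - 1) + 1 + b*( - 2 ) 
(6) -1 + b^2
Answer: 1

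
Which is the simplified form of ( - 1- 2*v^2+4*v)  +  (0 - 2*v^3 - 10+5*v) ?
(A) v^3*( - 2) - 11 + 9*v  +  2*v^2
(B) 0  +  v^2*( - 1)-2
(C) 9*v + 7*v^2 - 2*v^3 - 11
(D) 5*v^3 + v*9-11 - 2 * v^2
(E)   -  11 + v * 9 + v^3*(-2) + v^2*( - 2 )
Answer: E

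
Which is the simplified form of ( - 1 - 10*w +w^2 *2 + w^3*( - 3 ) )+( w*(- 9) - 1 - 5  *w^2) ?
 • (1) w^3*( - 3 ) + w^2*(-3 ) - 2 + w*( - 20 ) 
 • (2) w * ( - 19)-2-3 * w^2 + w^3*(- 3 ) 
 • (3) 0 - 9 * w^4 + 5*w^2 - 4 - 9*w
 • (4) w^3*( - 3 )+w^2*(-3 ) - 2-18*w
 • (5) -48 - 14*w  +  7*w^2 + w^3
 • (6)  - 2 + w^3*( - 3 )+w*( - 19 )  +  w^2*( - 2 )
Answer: 2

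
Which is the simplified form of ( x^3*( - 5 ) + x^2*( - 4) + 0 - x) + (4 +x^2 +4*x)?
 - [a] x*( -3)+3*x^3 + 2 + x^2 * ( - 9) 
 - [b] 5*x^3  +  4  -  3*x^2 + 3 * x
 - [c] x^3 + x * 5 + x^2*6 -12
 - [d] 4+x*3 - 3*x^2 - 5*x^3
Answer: d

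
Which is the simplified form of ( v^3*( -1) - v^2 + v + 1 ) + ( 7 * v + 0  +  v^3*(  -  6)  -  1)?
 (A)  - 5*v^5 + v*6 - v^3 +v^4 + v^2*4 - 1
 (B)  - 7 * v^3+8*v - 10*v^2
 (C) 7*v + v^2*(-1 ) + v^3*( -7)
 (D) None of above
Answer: D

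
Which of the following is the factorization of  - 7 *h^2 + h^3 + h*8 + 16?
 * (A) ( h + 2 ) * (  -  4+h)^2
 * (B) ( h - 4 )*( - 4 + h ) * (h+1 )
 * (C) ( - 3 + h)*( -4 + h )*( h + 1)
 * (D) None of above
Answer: B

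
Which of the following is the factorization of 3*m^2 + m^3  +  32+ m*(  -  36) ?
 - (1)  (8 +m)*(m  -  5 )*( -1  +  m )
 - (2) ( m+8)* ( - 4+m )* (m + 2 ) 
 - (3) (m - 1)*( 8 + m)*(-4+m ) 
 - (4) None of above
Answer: 3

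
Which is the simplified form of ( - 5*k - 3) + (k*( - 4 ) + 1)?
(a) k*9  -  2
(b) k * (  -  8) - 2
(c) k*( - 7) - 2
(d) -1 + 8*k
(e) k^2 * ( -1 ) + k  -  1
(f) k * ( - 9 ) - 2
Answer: f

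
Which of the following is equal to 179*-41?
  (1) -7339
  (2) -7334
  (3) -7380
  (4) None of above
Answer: 1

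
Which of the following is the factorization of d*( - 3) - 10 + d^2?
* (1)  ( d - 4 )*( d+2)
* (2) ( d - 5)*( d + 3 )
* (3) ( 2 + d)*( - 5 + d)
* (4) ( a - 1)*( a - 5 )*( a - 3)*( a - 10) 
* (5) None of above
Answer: 3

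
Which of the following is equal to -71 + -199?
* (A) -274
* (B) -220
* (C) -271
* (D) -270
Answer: D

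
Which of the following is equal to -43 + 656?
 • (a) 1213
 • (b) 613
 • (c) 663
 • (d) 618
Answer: b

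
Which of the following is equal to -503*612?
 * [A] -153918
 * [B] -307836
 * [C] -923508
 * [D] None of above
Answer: B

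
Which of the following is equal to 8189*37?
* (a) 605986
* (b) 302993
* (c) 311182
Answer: b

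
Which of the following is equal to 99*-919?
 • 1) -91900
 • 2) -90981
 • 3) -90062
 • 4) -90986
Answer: 2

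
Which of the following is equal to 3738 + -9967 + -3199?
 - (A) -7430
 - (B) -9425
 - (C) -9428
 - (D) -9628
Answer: C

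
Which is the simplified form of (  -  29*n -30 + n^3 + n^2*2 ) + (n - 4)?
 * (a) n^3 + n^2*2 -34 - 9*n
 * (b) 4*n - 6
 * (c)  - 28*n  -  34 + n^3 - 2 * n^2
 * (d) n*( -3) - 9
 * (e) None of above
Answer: e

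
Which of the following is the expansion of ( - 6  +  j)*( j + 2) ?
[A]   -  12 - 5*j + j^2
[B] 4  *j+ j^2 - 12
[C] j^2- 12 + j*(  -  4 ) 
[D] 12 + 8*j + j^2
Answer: C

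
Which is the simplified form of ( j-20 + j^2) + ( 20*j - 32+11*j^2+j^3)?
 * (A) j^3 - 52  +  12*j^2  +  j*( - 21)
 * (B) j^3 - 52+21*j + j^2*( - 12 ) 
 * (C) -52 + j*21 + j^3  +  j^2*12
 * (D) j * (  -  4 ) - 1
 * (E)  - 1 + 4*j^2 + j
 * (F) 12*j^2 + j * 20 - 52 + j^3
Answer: C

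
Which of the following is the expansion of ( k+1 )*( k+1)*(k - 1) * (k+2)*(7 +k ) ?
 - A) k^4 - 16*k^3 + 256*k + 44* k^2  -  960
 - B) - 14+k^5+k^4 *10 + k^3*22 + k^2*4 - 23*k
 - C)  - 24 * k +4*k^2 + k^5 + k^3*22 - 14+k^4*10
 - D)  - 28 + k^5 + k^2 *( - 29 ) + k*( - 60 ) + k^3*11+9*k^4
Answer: B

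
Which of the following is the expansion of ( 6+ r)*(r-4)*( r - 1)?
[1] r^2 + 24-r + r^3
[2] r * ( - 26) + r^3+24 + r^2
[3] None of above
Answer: 2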